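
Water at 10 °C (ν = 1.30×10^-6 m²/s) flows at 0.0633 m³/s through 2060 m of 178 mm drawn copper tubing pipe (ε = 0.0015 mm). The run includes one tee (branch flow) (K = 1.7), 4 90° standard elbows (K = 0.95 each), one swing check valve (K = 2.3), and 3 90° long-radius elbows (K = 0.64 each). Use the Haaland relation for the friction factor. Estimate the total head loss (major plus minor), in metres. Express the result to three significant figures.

V = 4Q/(πD²) = 2.544 m/s; V²/2g = 0.3298 m
Re = 3.48×10^5, ε/D = 8.43×10^-6 → f = 0.01402 (Haaland)
Major: h_f = f(L/D)·V²/2g = 0.01402·11573·0.3298 = 53.53 m
Minor: ΣK = 9.72; h_m = ΣK·V²/2g = 3.206 m
Total H_L = 53.53 + 3.206 = 56.73 m

H_L ≈ 56.7 m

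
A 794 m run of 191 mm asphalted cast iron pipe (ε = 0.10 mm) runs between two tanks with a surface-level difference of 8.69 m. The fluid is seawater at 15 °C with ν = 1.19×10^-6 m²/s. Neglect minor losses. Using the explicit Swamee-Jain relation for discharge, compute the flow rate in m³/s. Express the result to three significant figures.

Q ≈ 0.0425 m³/s

Swamee-Jain (Type II): Q = -0.965·√(gD⁵h_f/L)·ln[ε/(3.7D) + √(3.17ν²L/(gD³h_f))]
√(gD⁵h_f/L) = √(9.81·0.191⁵·8.69/794) = 0.005224
ε/(3.7D) = 1.42×10^-4; √(3.17ν²L/(gD³h_f)) = 7.75×10^-5
Q = -0.965·0.005224·ln(2.190×10^-4) = 0.04248 m³/s
Check: V = 1.48 m/s, Re = 2.38×10^5, f = 0.01878, h_f = 8.75 m ≈ 8.69 m ✓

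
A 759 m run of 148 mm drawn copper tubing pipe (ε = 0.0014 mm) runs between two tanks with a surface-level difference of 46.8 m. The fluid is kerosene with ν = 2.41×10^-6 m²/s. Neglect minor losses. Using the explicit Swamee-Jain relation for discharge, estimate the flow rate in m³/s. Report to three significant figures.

Q ≈ 0.0583 m³/s

Swamee-Jain (Type II): Q = -0.965·√(gD⁵h_f/L)·ln[ε/(3.7D) + √(3.17ν²L/(gD³h_f))]
√(gD⁵h_f/L) = √(9.81·0.148⁵·46.8/759) = 0.006554
ε/(3.7D) = 2.56×10^-6; √(3.17ν²L/(gD³h_f)) = 9.69×10^-5
Q = -0.965·0.006554·ln(9.946×10^-5) = 0.05828 m³/s
Check: V = 3.39 m/s, Re = 2.08×10^5, f = 0.01550, h_f = 46.5 m ≈ 46.8 m ✓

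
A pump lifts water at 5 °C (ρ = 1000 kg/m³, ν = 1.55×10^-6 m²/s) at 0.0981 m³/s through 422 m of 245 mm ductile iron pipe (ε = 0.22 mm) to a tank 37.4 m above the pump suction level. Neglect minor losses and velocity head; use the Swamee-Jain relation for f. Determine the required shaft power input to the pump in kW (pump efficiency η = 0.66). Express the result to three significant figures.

P_shaft ≈ 65.7 kW

V = 4Q/(πD²) = 2.081 m/s; Re = 3.29×10^5; ε/D = 8.98×10^-4; f = 0.02022
h_f = f(L/D)V²/2g = 7.688 m
Total head H = z + h_f = 37.4 + 7.688 = 45.09 m
P_hyd = ρgQH = 1000·9.81·0.0981·45.09 = 43.39 kW
P_shaft = P_hyd/η = 43.39/0.66 = 65.74 kW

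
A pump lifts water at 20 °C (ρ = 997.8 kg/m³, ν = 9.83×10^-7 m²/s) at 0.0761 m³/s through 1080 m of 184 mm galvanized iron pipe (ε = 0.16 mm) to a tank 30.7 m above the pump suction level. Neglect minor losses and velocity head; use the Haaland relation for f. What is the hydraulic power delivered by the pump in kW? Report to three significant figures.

P_hyd ≈ 58.6 kW

V = 4Q/(πD²) = 2.862 m/s; Re = 5.36×10^5; ε/D = 8.70×10^-4; f = 0.01956
h_f = f(L/D)V²/2g = 47.93 m
Total head H = z + h_f = 30.7 + 47.93 = 78.63 m
P_hyd = ρgQH = 997.8·9.81·0.0761·78.63 = 58.57 kW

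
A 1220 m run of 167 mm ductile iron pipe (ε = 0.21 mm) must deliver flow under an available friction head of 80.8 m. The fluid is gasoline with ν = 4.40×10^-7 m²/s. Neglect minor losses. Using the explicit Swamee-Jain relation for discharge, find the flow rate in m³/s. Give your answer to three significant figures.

Swamee-Jain (Type II): Q = -0.965·√(gD⁵h_f/L)·ln[ε/(3.7D) + √(3.17ν²L/(gD³h_f))]
√(gD⁵h_f/L) = √(9.81·0.167⁵·80.8/1220) = 0.009187
ε/(3.7D) = 3.40×10^-4; √(3.17ν²L/(gD³h_f)) = 1.42×10^-5
Q = -0.965·0.009187·ln(3.541×10^-4) = 0.07044 m³/s
Check: V = 3.22 m/s, Re = 1.22×10^6, f = 0.02107, h_f = 81.1 m ≈ 80.8 m ✓

Q ≈ 0.0704 m³/s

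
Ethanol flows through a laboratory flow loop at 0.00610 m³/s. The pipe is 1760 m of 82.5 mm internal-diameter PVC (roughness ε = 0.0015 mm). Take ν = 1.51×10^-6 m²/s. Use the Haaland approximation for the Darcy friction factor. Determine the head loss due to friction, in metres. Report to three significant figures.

V = 4Q/(πD²) = 4·0.00610/(π·0.0825²) = 1.141 m/s
Re = VD/ν = 1.141·0.0825/1.51×10^-6 = 6.23×10^4 → turbulent
ε/D = 0.0015/82.5 = 1.82×10^-5
Haaland: f = 0.01977
h_f = f(L/D)V²/(2g) = 0.01977·(1760/0.0825)·1.141²/(2·9.81) = 27.99 m

h_f ≈ 28.0 m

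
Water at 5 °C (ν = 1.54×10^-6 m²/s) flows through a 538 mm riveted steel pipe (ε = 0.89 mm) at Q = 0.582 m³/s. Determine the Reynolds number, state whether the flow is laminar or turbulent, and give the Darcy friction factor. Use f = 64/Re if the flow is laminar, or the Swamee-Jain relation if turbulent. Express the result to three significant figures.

Re ≈ 8.94×10^5; turbulent; f ≈ 0.0226

V = 4Q/(πD²) = 2.560 m/s
Re = VD/ν = 2.560·0.538/1.54×10^-6 = 8.94×10^5
Re > 4000 → turbulent; ε/D = 0.00165
Swamee-Jain: f = 0.02260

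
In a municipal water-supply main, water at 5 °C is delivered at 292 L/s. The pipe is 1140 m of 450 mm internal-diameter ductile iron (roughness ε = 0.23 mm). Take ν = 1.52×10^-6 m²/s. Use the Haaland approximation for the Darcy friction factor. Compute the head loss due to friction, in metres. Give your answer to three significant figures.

h_f ≈ 7.65 m

V = 4Q/(πD²) = 4·0.292/(π·0.450²) = 1.836 m/s
Re = VD/ν = 1.836·0.450/1.52×10^-6 = 5.44×10^5 → turbulent
ε/D = 0.23/450 = 5.11×10^-4
Haaland: f = 0.01759
h_f = f(L/D)V²/(2g) = 0.01759·(1140/0.450)·1.836²/(2·9.81) = 7.654 m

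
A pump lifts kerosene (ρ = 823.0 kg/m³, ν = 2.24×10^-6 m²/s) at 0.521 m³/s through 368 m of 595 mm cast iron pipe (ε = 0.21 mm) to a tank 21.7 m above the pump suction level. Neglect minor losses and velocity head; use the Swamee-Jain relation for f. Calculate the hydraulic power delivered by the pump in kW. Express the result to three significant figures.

P_hyd ≈ 99.1 kW

V = 4Q/(πD²) = 1.874 m/s; Re = 4.98×10^5; ε/D = 3.53×10^-4; f = 0.01678
h_f = f(L/D)V²/2g = 1.858 m
Total head H = z + h_f = 21.7 + 1.858 = 23.56 m
P_hyd = ρgQH = 823.0·9.81·0.521·23.56 = 99.09 kW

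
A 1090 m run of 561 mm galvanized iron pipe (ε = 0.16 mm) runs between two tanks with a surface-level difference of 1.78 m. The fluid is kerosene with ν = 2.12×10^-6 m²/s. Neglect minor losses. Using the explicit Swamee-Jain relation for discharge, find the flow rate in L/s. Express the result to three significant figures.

Swamee-Jain (Type II): Q = -0.965·√(gD⁵h_f/L)·ln[ε/(3.7D) + √(3.17ν²L/(gD³h_f))]
√(gD⁵h_f/L) = √(9.81·0.561⁵·1.78/1090) = 0.02984
ε/(3.7D) = 7.71×10^-5; √(3.17ν²L/(gD³h_f)) = 7.10×10^-5
Q = -0.965·0.02984·ln(1.481×10^-4) = 0.2539 m³/s
Check: V = 1.03 m/s, Re = 2.72×10^5, f = 0.01712, h_f = 1.79 m ≈ 1.78 m ✓

Q ≈ 254 L/s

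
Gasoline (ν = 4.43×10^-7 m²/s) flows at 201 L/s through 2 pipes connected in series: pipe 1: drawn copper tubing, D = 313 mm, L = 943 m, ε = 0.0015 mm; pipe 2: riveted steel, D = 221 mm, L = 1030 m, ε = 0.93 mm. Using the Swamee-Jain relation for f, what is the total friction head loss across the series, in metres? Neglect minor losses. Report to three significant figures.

Pipe 1: V = 2.612 m/s, Re = 1.85×10^6, ε/D = 4.79×10^-6, f = 0.01067, h_1 = f(L/D)V²/2g = 11.18 m
Pipe 2: V = 5.240 m/s, Re = 2.61×10^6, ε/D = 0.00421, f = 0.02891, h_2 = f(L/D)V²/2g = 188.6 m
Series → Q common, losses add: H = Σh = 199.8 m

H ≈ 200 m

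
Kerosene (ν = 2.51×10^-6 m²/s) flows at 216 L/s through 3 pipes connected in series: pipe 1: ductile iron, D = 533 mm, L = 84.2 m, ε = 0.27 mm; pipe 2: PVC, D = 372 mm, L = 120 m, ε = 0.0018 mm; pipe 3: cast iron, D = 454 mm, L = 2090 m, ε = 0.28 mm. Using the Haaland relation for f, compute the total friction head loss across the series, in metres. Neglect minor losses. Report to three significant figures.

Pipe 1: V = 0.9681 m/s, Re = 2.06×10^5, ε/D = 5.07×10^-4, f = 0.01863, h_1 = f(L/D)V²/2g = 0.1406 m
Pipe 2: V = 1.987 m/s, Re = 2.95×10^5, ε/D = 4.84×10^-6, f = 0.01443, h_2 = f(L/D)V²/2g = 0.9370 m
Pipe 3: V = 1.334 m/s, Re = 2.41×10^5, ε/D = 6.17×10^-4, f = 0.01897, h_3 = f(L/D)V²/2g = 7.925 m
Series → Q common, losses add: H = Σh = 9.003 m

H ≈ 9.00 m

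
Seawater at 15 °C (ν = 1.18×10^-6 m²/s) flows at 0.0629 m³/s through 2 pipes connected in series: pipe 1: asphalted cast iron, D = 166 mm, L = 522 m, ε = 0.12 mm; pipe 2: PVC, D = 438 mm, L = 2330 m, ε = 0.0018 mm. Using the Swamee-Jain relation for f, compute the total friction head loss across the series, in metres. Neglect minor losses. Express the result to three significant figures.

H ≈ 26.8 m

Pipe 1: V = 2.906 m/s, Re = 4.09×10^5, ε/D = 7.23×10^-4, f = 0.01920, h_1 = f(L/D)V²/2g = 26.00 m
Pipe 2: V = 0.4175 m/s, Re = 1.55×10^5, ε/D = 4.11×10^-6, f = 0.01637, h_2 = f(L/D)V²/2g = 0.7733 m
Series → Q common, losses add: H = Σh = 26.77 m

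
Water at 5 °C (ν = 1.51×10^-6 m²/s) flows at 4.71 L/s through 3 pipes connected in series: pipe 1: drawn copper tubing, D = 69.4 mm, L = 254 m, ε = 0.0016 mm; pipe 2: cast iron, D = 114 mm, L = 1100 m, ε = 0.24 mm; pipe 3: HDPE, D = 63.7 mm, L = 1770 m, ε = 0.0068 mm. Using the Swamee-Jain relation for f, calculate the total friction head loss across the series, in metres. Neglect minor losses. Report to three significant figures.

H ≈ 71.4 m

Pipe 1: V = 1.245 m/s, Re = 5.72×10^4, ε/D = 2.31×10^-5, f = 0.02025, h_1 = f(L/D)V²/2g = 5.855 m
Pipe 2: V = 0.4614 m/s, Re = 3.48×10^4, ε/D = 0.00211, f = 0.02808, h_2 = f(L/D)V²/2g = 2.940 m
Pipe 3: V = 1.478 m/s, Re = 6.23×10^4, ε/D = 1.07×10^-4, f = 0.02025, h_3 = f(L/D)V²/2g = 62.65 m
Series → Q common, losses add: H = Σh = 71.44 m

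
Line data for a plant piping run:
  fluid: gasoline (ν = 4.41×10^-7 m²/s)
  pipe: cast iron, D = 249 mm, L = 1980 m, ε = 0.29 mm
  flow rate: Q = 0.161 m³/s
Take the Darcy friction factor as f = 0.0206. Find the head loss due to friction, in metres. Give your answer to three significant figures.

h_f ≈ 91.3 m

V = 4Q/(πD²) = 4·0.161/(π·0.249²) = 3.306 m/s
h_f = f(L/D)V²/(2g) = 0.02060·(1980/0.249)·3.306²/(2·9.81) = 91.27 m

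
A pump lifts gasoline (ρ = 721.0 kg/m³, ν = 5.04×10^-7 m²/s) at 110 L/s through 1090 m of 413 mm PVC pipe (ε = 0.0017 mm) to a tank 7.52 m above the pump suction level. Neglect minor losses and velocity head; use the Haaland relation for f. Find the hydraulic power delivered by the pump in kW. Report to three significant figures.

P_hyd ≈ 6.73 kW

V = 4Q/(πD²) = 0.8211 m/s; Re = 6.73×10^5; ε/D = 4.12×10^-6; f = 0.01245
h_f = f(L/D)V²/2g = 1.129 m
Total head H = z + h_f = 7.52 + 1.129 = 8.649 m
P_hyd = ρgQH = 721.0·9.81·0.110·8.649 = 6.729 kW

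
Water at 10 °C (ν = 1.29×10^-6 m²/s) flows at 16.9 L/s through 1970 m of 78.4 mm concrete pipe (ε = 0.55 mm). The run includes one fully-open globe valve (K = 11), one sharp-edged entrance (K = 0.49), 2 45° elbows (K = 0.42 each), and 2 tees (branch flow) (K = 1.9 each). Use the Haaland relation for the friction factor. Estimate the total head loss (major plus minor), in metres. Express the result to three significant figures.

H_L ≈ 546 m

V = 4Q/(πD²) = 3.501 m/s; V²/2g = 0.6246 m
Re = 2.13×10^5, ε/D = 0.00702 → f = 0.03413 (Haaland)
Major: h_f = f(L/D)·V²/2g = 0.03413·25128·0.6246 = 535.7 m
Minor: ΣK = 16.1; h_m = ΣK·V²/2g = 10.08 m
Total H_L = 535.7 + 10.08 = 545.8 m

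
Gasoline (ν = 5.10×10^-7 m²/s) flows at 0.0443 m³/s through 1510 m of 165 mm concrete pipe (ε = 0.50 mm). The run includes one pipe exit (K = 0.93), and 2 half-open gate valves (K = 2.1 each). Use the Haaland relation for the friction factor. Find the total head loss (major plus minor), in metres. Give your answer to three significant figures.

H_L ≈ 54.1 m

V = 4Q/(πD²) = 2.072 m/s; V²/2g = 0.2188 m
Re = 6.70×10^5, ε/D = 0.00303 → f = 0.02647 (Haaland)
Major: h_f = f(L/D)·V²/2g = 0.02647·9152·0.2188 = 53.00 m
Minor: ΣK = 5.13; h_m = ΣK·V²/2g = 1.122 m
Total H_L = 53.00 + 1.122 = 54.12 m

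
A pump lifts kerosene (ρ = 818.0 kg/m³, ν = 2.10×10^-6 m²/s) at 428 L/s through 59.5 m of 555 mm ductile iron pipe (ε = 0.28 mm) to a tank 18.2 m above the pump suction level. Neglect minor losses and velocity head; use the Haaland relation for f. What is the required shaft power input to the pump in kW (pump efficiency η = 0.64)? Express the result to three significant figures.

V = 4Q/(πD²) = 1.769 m/s; Re = 4.68×10^5; ε/D = 5.05×10^-4; f = 0.01766
h_f = f(L/D)V²/2g = 0.3020 m
Total head H = z + h_f = 18.2 + 0.3020 = 18.50 m
P_hyd = ρgQH = 818.0·9.81·0.428·18.50 = 63.55 kW
P_shaft = P_hyd/η = 63.55/0.64 = 99.29 kW

P_shaft ≈ 99.3 kW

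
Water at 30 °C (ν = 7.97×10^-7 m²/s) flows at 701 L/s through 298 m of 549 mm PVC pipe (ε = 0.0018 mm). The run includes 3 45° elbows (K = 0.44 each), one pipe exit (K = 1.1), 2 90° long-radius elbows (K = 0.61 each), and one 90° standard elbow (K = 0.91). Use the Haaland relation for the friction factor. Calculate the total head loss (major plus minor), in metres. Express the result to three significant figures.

V = 4Q/(πD²) = 2.961 m/s; V²/2g = 0.4470 m
Re = 2.04×10^6, ε/D = 3.28×10^-6 → f = 0.01040 (Haaland)
Major: h_f = f(L/D)·V²/2g = 0.01040·542.8·0.4470 = 2.524 m
Minor: ΣK = 4.55; h_m = ΣK·V²/2g = 2.034 m
Total H_L = 2.524 + 2.034 = 4.558 m

H_L ≈ 4.56 m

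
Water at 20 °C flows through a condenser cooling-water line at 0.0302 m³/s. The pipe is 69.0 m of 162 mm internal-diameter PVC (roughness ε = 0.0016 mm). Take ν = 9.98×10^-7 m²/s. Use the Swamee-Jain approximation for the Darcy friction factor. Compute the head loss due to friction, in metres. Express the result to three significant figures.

h_f ≈ 0.705 m

V = 4Q/(πD²) = 4·0.0302/(π·0.162²) = 1.465 m/s
Re = VD/ν = 1.465·0.162/9.98×10^-7 = 2.38×10^5 → turbulent
ε/D = 0.0016/162 = 9.88×10^-6
Swamee-Jain: f = 0.01512
h_f = f(L/D)V²/(2g) = 0.01512·(69.0/0.162)·1.465²/(2·9.81) = 0.7047 m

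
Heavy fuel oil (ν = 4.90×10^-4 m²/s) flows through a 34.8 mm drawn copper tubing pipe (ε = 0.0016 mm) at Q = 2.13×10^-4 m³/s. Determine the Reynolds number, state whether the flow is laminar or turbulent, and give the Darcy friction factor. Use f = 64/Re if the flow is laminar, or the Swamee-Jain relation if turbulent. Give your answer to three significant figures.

V = 4Q/(πD²) = 0.2239 m/s
Re = VD/ν = 0.2239·0.0348/4.90×10^-4 = 15.9
Re < 2300 → laminar → f = 64/Re = 4.024

Re ≈ 15.9; laminar; f = 64/Re ≈ 4.02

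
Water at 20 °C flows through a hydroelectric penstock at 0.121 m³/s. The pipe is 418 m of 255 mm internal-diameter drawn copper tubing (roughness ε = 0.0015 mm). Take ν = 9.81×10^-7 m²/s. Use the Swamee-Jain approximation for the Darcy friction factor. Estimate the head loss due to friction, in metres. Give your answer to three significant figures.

V = 4Q/(πD²) = 4·0.121/(π·0.255²) = 2.369 m/s
Re = VD/ν = 2.369·0.255/9.81×10^-7 = 6.16×10^5 → turbulent
ε/D = 0.0015/255 = 5.88×10^-6
Swamee-Jain: f = 0.01272
h_f = f(L/D)V²/(2g) = 0.01272·(418/0.255)·2.369²/(2·9.81) = 5.968 m

h_f ≈ 5.97 m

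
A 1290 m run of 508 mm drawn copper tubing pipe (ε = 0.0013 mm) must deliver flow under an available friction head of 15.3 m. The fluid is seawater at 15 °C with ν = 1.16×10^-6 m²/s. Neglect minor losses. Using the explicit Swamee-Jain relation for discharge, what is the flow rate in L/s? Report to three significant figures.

Swamee-Jain (Type II): Q = -0.965·√(gD⁵h_f/L)·ln[ε/(3.7D) + √(3.17ν²L/(gD³h_f))]
√(gD⁵h_f/L) = √(9.81·0.508⁵·15.3/1290) = 0.06274
ε/(3.7D) = 6.92×10^-7; √(3.17ν²L/(gD³h_f)) = 1.67×10^-5
Q = -0.965·0.06274·ln(1.741×10^-5) = 0.6635 m³/s
Check: V = 3.27 m/s, Re = 1.43×10^6, f = 0.01102, h_f = 15.3 m ≈ 15.3 m ✓

Q ≈ 663 L/s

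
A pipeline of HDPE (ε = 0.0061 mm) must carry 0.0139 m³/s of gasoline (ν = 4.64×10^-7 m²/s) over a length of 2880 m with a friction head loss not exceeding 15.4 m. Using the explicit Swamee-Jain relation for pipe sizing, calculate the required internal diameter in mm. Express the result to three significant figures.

Swamee-Jain (Type III): D = 0.66·[ε^1.25·(LQ²/(gh_f))^4.75 + ν·Q^9.4·(L/(gh_f))^5.2]^0.04
LQ²/(gh_f) = 0.003683; L/(gh_f) = 19.06
Term 1 = ε^1.25·(…)^4.75 = 8.34×10^-19; Term 2 = ν·Q^9.4·(…)^5.2 = 7.38×10^-18
D = 0.66·(8.34×10^-19 + 7.38×10^-18)^0.04 = 0.1368 m = 137 mm
Check: V = 0.946 m/s, Re = 2.79×10^5, f = 0.01506, h_f = 14.4 m ≈ 15.4 m ✓

D ≈ 137 mm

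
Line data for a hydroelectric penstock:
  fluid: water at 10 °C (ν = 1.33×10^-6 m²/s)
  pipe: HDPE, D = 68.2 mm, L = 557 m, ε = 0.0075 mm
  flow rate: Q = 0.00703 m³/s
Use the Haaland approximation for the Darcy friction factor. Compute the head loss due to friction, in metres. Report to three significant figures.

V = 4Q/(πD²) = 4·0.00703/(π·0.0682²) = 1.924 m/s
Re = VD/ν = 1.924·0.0682/1.33×10^-6 = 9.87×10^4 → turbulent
ε/D = 0.0075/68.2 = 1.10×10^-4
Haaland: f = 0.01836
h_f = f(L/D)V²/(2g) = 0.01836·(557/0.0682)·1.924²/(2·9.81) = 28.30 m

h_f ≈ 28.3 m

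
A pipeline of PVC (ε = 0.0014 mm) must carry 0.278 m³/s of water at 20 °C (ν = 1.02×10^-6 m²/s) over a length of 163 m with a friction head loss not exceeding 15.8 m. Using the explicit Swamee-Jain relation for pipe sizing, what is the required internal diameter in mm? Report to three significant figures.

D ≈ 238 mm

Swamee-Jain (Type III): D = 0.66·[ε^1.25·(LQ²/(gh_f))^4.75 + ν·Q^9.4·(L/(gh_f))^5.2]^0.04
LQ²/(gh_f) = 0.08127; L/(gh_f) = 1.052
Term 1 = ε^1.25·(…)^4.75 = 3.20×10^-13; Term 2 = ν·Q^9.4·(…)^5.2 = 7.88×10^-12
D = 0.66·(3.20×10^-13 + 7.88×10^-12)^0.04 = 0.2377 m = 238 mm
Check: V = 6.26 m/s, Re = 1.46×10^6, f = 0.01109, h_f = 15.2 m ≈ 15.8 m ✓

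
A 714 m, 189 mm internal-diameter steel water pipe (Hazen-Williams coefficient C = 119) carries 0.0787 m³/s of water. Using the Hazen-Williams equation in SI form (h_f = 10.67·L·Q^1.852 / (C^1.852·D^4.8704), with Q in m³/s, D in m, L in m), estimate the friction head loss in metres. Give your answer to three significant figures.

h_f = 10.67·714·0.0787^1.852 / (119^1.852·0.189^4.8704) = 32.90 m

h_f ≈ 32.9 m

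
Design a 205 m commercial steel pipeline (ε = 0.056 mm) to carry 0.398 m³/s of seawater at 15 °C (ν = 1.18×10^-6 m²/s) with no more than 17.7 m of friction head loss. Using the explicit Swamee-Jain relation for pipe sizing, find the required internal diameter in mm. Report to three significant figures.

Swamee-Jain (Type III): D = 0.66·[ε^1.25·(LQ²/(gh_f))^4.75 + ν·Q^9.4·(L/(gh_f))^5.2]^0.04
LQ²/(gh_f) = 0.1870; L/(gh_f) = 1.181
Term 1 = ε^1.25·(…)^4.75 = 1.69×10^-9; Term 2 = ν·Q^9.4·(…)^5.2 = 4.85×10^-10
D = 0.66·(1.69×10^-9 + 4.85×10^-10)^0.04 = 0.2972 m = 297 mm
Check: V = 5.74 m/s, Re = 1.45×10^6, f = 0.01436, h_f = 16.6 m ≈ 17.7 m ✓

D ≈ 297 mm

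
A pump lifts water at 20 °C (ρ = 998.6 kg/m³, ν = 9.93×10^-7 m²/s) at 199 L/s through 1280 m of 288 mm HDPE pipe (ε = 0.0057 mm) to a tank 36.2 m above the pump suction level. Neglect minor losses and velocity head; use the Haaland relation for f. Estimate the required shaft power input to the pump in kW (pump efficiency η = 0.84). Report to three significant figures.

V = 4Q/(πD²) = 3.055 m/s; Re = 8.86×10^5; ε/D = 1.98×10^-5; f = 0.01217
h_f = f(L/D)V²/2g = 25.72 m
Total head H = z + h_f = 36.2 + 25.72 = 61.92 m
P_hyd = ρgQH = 998.6·9.81·0.199·61.92 = 120.7 kW
P_shaft = P_hyd/η = 120.7/0.84 = 143.7 kW

P_shaft ≈ 144 kW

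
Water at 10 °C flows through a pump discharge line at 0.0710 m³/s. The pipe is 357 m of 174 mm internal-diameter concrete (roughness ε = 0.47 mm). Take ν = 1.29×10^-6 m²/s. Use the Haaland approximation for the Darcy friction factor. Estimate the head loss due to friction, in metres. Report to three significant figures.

V = 4Q/(πD²) = 4·0.0710/(π·0.174²) = 2.986 m/s
Re = VD/ν = 2.986·0.174/1.29×10^-6 = 4.03×10^5 → turbulent
ε/D = 0.47/174 = 0.00270
Haaland: f = 0.02579
h_f = f(L/D)V²/(2g) = 0.02579·(357/0.174)·2.986²/(2·9.81) = 24.04 m

h_f ≈ 24.0 m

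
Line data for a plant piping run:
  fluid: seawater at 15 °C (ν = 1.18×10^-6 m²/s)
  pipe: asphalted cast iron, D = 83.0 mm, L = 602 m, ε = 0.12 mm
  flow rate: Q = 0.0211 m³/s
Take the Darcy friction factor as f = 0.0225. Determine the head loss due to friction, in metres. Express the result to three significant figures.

h_f ≈ 126 m

V = 4Q/(πD²) = 4·0.0211/(π·0.0830²) = 3.900 m/s
h_f = f(L/D)V²/(2g) = 0.02250·(602/0.0830)·3.900²/(2·9.81) = 126.5 m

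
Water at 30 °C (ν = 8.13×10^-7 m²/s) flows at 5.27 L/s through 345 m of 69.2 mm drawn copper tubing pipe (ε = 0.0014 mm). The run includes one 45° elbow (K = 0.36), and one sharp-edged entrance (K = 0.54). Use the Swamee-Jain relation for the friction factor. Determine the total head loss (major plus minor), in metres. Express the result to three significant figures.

V = 4Q/(πD²) = 1.401 m/s; V²/2g = 0.1001 m
Re = 1.19×10^5, ε/D = 2.02×10^-5 → f = 0.01736 (Swamee-Jain)
Major: h_f = f(L/D)·V²/2g = 0.01736·4986·0.1001 = 8.661 m
Minor: ΣK = 0.900; h_m = ΣK·V²/2g = 0.09007 m
Total H_L = 8.661 + 0.09007 = 8.751 m

H_L ≈ 8.75 m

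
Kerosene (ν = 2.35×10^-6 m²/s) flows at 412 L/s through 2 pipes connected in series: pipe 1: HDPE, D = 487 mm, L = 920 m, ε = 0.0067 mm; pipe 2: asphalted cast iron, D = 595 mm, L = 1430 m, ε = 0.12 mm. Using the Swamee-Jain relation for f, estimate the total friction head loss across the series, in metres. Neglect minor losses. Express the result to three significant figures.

Pipe 1: V = 2.212 m/s, Re = 4.58×10^5, ε/D = 1.38×10^-5, f = 0.01351, h_1 = f(L/D)V²/2g = 6.361 m
Pipe 2: V = 1.482 m/s, Re = 3.75×10^5, ε/D = 2.02×10^-4, f = 0.01594, h_2 = f(L/D)V²/2g = 4.288 m
Series → Q common, losses add: H = Σh = 10.65 m

H ≈ 10.6 m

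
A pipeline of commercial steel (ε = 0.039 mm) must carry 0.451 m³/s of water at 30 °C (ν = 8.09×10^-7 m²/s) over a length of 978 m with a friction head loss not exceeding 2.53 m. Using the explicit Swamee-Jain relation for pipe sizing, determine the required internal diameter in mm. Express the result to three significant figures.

Swamee-Jain (Type III): D = 0.66·[ε^1.25·(LQ²/(gh_f))^4.75 + ν·Q^9.4·(L/(gh_f))^5.2]^0.04
LQ²/(gh_f) = 8.015; L/(gh_f) = 39.40
Term 1 = ε^1.25·(…)^4.75 = 0.0606; Term 2 = ν·Q^9.4·(…)^5.2 = 0.0900
D = 0.66·(0.0606 + 0.0900)^0.04 = 0.6119 m = 612 mm
Check: V = 1.53 m/s, Re = 1.16×10^6, f = 0.01274, h_f = 2.44 m ≈ 2.53 m ✓

D ≈ 612 mm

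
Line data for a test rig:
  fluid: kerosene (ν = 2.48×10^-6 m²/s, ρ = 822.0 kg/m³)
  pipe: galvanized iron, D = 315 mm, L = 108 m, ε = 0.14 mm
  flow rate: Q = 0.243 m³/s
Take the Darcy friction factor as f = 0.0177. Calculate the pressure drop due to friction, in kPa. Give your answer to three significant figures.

V = 4Q/(πD²) = 4·0.243/(π·0.315²) = 3.118 m/s
h_f = f(L/D)V²/(2g) = 0.01770·(108/0.315)·3.118²/(2·9.81) = 3.007 m
Δp = ρg·h_f = 822.0·9.81·3.007 = 24.25 kPa

Δp ≈ 24.3 kPa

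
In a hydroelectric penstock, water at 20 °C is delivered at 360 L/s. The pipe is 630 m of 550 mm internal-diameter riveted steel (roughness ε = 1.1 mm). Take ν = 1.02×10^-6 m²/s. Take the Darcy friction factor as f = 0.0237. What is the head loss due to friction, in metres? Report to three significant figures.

h_f ≈ 3.18 m

V = 4Q/(πD²) = 4·0.360/(π·0.550²) = 1.515 m/s
h_f = f(L/D)V²/(2g) = 0.02370·(630/0.550)·1.515²/(2·9.81) = 3.177 m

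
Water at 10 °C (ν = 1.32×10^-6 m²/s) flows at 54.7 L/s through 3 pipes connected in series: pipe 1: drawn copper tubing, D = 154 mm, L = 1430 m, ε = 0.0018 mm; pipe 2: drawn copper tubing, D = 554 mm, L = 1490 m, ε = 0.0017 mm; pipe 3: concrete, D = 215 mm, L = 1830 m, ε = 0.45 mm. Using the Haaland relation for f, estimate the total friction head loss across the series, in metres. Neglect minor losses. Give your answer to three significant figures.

Pipe 1: V = 2.937 m/s, Re = 3.43×10^5, ε/D = 1.17×10^-5, f = 0.01410, h_1 = f(L/D)V²/2g = 57.53 m
Pipe 2: V = 0.2269 m/s, Re = 9.52×10^4, ε/D = 3.07×10^-6, f = 0.01802, h_2 = f(L/D)V²/2g = 0.1272 m
Pipe 3: V = 1.507 m/s, Re = 2.45×10^5, ε/D = 0.00209, f = 0.02438, h_3 = f(L/D)V²/2g = 24.01 m
Series → Q common, losses add: H = Σh = 81.67 m

H ≈ 81.7 m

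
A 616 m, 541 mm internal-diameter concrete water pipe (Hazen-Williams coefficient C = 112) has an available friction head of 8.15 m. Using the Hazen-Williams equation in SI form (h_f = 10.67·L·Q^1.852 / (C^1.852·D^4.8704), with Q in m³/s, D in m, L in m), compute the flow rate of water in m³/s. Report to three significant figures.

Rearranging: Q = [h_f·C^1.852·D^4.8704 / (10.67·L)]^(1/1.852)
Q = [8.15·112^1.852·0.541^4.8704 / (10.67·616)]^0.540 = 0.6000 m³/s

Q ≈ 0.600 m³/s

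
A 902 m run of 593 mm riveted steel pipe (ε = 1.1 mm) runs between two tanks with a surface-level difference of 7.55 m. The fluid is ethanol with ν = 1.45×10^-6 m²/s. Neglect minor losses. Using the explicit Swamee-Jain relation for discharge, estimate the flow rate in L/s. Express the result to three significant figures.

Swamee-Jain (Type II): Q = -0.965·√(gD⁵h_f/L)·ln[ε/(3.7D) + √(3.17ν²L/(gD³h_f))]
√(gD⁵h_f/L) = √(9.81·0.593⁵·7.55/902) = 0.07760
ε/(3.7D) = 5.01×10^-4; √(3.17ν²L/(gD³h_f)) = 1.97×10^-5
Q = -0.965·0.07760·ln(5.211×10^-4) = 0.5661 m³/s
Check: V = 2.05 m/s, Re = 8.38×10^5, f = 0.02328, h_f = 7.58 m ≈ 7.55 m ✓

Q ≈ 566 L/s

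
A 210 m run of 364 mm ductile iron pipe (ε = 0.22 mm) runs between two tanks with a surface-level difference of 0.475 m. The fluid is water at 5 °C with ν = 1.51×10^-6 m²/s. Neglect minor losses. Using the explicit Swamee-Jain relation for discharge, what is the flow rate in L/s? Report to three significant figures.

Swamee-Jain (Type II): Q = -0.965·√(gD⁵h_f/L)·ln[ε/(3.7D) + √(3.17ν²L/(gD³h_f))]
√(gD⁵h_f/L) = √(9.81·0.364⁵·0.475/210) = 0.01191
ε/(3.7D) = 1.63×10^-4; √(3.17ν²L/(gD³h_f)) = 8.22×10^-5
Q = -0.965·0.01191·ln(2.455×10^-4) = 0.09551 m³/s
Check: V = 0.918 m/s, Re = 2.21×10^5, f = 0.01931, h_f = 0.478 m ≈ 0.475 m ✓

Q ≈ 95.5 L/s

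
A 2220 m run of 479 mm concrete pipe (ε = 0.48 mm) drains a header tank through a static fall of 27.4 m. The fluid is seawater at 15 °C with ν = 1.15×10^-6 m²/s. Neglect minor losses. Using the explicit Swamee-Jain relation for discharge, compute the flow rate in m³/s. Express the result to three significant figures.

Swamee-Jain (Type II): Q = -0.965·√(gD⁵h_f/L)·ln[ε/(3.7D) + √(3.17ν²L/(gD³h_f))]
√(gD⁵h_f/L) = √(9.81·0.479⁵·27.4/2220) = 0.05526
ε/(3.7D) = 2.71×10^-4; √(3.17ν²L/(gD³h_f)) = 1.77×10^-5
Q = -0.965·0.05526·ln(2.886×10^-4) = 0.4346 m³/s
Check: V = 2.41 m/s, Re = 1.00×10^6, f = 0.02004, h_f = 27.5 m ≈ 27.4 m ✓

Q ≈ 0.435 m³/s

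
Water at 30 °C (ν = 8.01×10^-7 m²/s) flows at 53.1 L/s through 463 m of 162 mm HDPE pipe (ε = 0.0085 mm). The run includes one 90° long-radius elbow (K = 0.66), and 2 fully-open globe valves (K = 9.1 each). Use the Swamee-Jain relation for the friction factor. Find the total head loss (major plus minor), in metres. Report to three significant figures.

H_L ≈ 19.7 m

V = 4Q/(πD²) = 2.576 m/s; V²/2g = 0.3383 m
Re = 5.21×10^5, ε/D = 5.25×10^-5 → f = 0.01379 (Swamee-Jain)
Major: h_f = f(L/D)·V²/2g = 0.01379·2858·0.3383 = 13.33 m
Minor: ΣK = 18.9; h_m = ΣK·V²/2g = 6.380 m
Total H_L = 13.33 + 6.380 = 19.71 m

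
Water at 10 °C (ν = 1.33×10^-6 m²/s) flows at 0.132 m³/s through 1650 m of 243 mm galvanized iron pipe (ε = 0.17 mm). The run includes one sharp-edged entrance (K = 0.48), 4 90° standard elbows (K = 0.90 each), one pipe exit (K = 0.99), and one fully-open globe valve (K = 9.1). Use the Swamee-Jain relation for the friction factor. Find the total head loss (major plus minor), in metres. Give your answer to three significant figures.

V = 4Q/(πD²) = 2.846 m/s; V²/2g = 0.4129 m
Re = 5.20×10^5, ε/D = 7.00×10^-4 → f = 0.01889 (Swamee-Jain)
Major: h_f = f(L/D)·V²/2g = 0.01889·6790·0.4129 = 52.96 m
Minor: ΣK = 14.2; h_m = ΣK·V²/2g = 5.851 m
Total H_L = 52.96 + 5.851 = 58.81 m

H_L ≈ 58.8 m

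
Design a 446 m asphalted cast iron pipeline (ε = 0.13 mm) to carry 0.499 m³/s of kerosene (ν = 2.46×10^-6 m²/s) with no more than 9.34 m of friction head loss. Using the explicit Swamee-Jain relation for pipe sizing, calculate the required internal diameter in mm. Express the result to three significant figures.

D ≈ 443 mm

Swamee-Jain (Type III): D = 0.66·[ε^1.25·(LQ²/(gh_f))^4.75 + ν·Q^9.4·(L/(gh_f))^5.2]^0.04
LQ²/(gh_f) = 1.212; L/(gh_f) = 4.868
Term 1 = ε^1.25·(…)^4.75 = 3.46×10^-5; Term 2 = ν·Q^9.4·(…)^5.2 = 1.34×10^-5
D = 0.66·(3.46×10^-5 + 1.34×10^-5)^0.04 = 0.4434 m = 443 mm
Check: V = 3.23 m/s, Re = 5.82×10^5, f = 0.01615, h_f = 8.65 m ≈ 9.34 m ✓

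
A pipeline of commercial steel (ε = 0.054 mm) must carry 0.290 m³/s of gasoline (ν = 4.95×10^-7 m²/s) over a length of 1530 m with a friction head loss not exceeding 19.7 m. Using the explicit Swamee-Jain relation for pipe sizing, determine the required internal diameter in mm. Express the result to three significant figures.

D ≈ 378 mm

Swamee-Jain (Type III): D = 0.66·[ε^1.25·(LQ²/(gh_f))^4.75 + ν·Q^9.4·(L/(gh_f))^5.2]^0.04
LQ²/(gh_f) = 0.6658; L/(gh_f) = 7.917
Term 1 = ε^1.25·(…)^4.75 = 6.71×10^-7; Term 2 = ν·Q^9.4·(…)^5.2 = 2.06×10^-7
D = 0.66·(6.71×10^-7 + 2.06×10^-7)^0.04 = 0.3778 m = 378 mm
Check: V = 2.59 m/s, Re = 1.97×10^6, f = 0.01357, h_f = 18.7 m ≈ 19.7 m ✓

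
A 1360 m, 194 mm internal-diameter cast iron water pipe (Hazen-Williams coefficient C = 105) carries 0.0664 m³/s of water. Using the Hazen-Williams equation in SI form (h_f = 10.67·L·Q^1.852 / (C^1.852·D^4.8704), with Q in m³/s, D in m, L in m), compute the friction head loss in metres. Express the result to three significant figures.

h_f ≈ 50.8 m

h_f = 10.67·1360·0.0664^1.852 / (105^1.852·0.194^4.8704) = 50.79 m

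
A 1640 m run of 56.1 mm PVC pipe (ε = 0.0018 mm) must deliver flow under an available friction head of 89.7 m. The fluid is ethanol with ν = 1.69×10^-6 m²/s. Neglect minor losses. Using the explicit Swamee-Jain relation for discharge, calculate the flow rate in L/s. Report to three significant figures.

Q ≈ 4.24 L/s

Swamee-Jain (Type II): Q = -0.965·√(gD⁵h_f/L)·ln[ε/(3.7D) + √(3.17ν²L/(gD³h_f))]
√(gD⁵h_f/L) = √(9.81·0.0561⁵·89.7/1640) = 5.460×10^-4
ε/(3.7D) = 8.67×10^-6; √(3.17ν²L/(gD³h_f)) = 3.09×10^-4
Q = -0.965·5.460×10^-4·ln(3.178×10^-4) = 0.004244 m³/s
Check: V = 1.72 m/s, Re = 5.70×10^4, f = 0.02030, h_f = 89.2 m ≈ 89.7 m ✓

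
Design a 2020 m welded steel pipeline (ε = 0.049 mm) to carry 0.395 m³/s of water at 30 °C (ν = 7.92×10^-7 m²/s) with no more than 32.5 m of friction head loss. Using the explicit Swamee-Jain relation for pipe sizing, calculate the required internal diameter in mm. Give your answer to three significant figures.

D ≈ 407 mm

Swamee-Jain (Type III): D = 0.66·[ε^1.25·(LQ²/(gh_f))^4.75 + ν·Q^9.4·(L/(gh_f))^5.2]^0.04
LQ²/(gh_f) = 0.9885; L/(gh_f) = 6.336
Term 1 = ε^1.25·(…)^4.75 = 3.88×10^-6; Term 2 = ν·Q^9.4·(…)^5.2 = 1.89×10^-6
D = 0.66·(3.88×10^-6 + 1.89×10^-6)^0.04 = 0.4074 m = 407 mm
Check: V = 3.03 m/s, Re = 1.56×10^6, f = 0.01339, h_f = 31.1 m ≈ 32.5 m ✓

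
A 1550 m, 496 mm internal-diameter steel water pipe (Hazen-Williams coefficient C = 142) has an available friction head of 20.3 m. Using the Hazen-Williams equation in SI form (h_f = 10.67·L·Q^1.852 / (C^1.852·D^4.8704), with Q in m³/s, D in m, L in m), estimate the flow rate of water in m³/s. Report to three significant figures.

Q ≈ 0.602 m³/s

Rearranging: Q = [h_f·C^1.852·D^4.8704 / (10.67·L)]^(1/1.852)
Q = [20.3·142^1.852·0.496^4.8704 / (10.67·1550)]^0.540 = 0.6021 m³/s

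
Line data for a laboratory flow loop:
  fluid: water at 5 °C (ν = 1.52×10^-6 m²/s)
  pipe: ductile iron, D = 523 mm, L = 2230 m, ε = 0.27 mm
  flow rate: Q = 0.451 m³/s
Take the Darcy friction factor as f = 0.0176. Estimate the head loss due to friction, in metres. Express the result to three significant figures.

h_f ≈ 16.9 m

V = 4Q/(πD²) = 4·0.451/(π·0.523²) = 2.099 m/s
h_f = f(L/D)V²/(2g) = 0.01760·(2230/0.523)·2.099²/(2·9.81) = 16.86 m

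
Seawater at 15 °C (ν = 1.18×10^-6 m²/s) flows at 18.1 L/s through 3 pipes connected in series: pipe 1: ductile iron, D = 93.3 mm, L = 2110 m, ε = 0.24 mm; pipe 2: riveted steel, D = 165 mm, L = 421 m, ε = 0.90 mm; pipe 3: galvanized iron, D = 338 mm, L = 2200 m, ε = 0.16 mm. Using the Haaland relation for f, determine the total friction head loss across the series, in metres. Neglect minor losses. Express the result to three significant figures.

Pipe 1: V = 2.647 m/s, Re = 2.09×10^5, ε/D = 0.00257, f = 0.02576, h_1 = f(L/D)V²/2g = 208.1 m
Pipe 2: V = 0.8465 m/s, Re = 1.18×10^5, ε/D = 0.00545, f = 0.03193, h_2 = f(L/D)V²/2g = 2.975 m
Pipe 3: V = 0.2017 m/s, Re = 5.78×10^4, ε/D = 4.73×10^-4, f = 0.02164, h_3 = f(L/D)V²/2g = 0.2921 m
Series → Q common, losses add: H = Σh = 211.3 m

H ≈ 211 m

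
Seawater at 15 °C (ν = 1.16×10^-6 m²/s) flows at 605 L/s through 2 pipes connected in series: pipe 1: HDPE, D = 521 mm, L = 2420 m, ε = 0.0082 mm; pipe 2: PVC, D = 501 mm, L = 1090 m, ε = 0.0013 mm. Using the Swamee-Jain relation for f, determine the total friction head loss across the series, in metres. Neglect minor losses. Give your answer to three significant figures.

Pipe 1: V = 2.838 m/s, Re = 1.27×10^6, ε/D = 1.57×10^-5, f = 0.01158, h_1 = f(L/D)V²/2g = 22.09 m
Pipe 2: V = 3.069 m/s, Re = 1.33×10^6, ε/D = 2.59×10^-6, f = 0.01115, h_2 = f(L/D)V²/2g = 11.65 m
Series → Q common, losses add: H = Σh = 33.74 m

H ≈ 33.7 m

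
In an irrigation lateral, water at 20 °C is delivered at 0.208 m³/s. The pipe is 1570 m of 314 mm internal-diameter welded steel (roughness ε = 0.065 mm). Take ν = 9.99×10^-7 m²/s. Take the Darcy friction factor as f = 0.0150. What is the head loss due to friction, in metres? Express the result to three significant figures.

V = 4Q/(πD²) = 4·0.208/(π·0.314²) = 2.686 m/s
h_f = f(L/D)V²/(2g) = 0.01500·(1570/0.314)·2.686²/(2·9.81) = 27.58 m

h_f ≈ 27.6 m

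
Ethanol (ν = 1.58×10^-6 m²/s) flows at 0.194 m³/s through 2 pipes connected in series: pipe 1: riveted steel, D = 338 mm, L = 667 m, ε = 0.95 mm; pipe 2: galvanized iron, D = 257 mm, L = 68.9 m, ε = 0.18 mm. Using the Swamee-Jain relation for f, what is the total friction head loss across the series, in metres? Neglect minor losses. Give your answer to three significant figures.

Pipe 1: V = 2.162 m/s, Re = 4.63×10^5, ε/D = 0.00281, f = 0.02612, h_1 = f(L/D)V²/2g = 12.28 m
Pipe 2: V = 3.740 m/s, Re = 6.08×10^5, ε/D = 7.00×10^-4, f = 0.01879, h_2 = f(L/D)V²/2g = 3.591 m
Series → Q common, losses add: H = Σh = 15.87 m

H ≈ 15.9 m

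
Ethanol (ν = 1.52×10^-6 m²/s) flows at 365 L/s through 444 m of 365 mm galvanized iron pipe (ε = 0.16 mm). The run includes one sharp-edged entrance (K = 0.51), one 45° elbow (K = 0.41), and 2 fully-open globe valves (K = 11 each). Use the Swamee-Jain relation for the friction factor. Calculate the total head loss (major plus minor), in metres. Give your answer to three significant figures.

V = 4Q/(πD²) = 3.488 m/s; V²/2g = 0.6202 m
Re = 8.38×10^5, ε/D = 4.38×10^-4 → f = 0.01697 (Swamee-Jain)
Major: h_f = f(L/D)·V²/2g = 0.01697·1216·0.6202 = 12.81 m
Minor: ΣK = 22.9; h_m = ΣK·V²/2g = 14.22 m
Total H_L = 12.81 + 14.22 = 27.02 m

H_L ≈ 27.0 m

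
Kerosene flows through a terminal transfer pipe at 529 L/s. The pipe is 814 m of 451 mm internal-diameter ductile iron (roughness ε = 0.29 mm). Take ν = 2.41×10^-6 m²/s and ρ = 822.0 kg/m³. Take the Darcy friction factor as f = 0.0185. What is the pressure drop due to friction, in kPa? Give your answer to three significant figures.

V = 4Q/(πD²) = 4·0.529/(π·0.451²) = 3.311 m/s
h_f = f(L/D)V²/(2g) = 0.01850·(814/0.451)·3.311²/(2·9.81) = 18.66 m
Δp = ρg·h_f = 822.0·9.81·18.66 = 150.5 kPa

Δp ≈ 150 kPa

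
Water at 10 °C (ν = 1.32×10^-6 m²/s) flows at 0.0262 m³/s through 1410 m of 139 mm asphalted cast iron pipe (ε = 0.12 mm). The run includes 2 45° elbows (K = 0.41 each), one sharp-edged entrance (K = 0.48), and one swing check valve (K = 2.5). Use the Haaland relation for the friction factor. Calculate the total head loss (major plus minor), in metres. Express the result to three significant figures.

V = 4Q/(πD²) = 1.727 m/s; V²/2g = 0.1519 m
Re = 1.82×10^5, ε/D = 8.63×10^-4 → f = 0.02047 (Haaland)
Major: h_f = f(L/D)·V²/2g = 0.02047·10144·0.1519 = 31.55 m
Minor: ΣK = 3.80; h_m = ΣK·V²/2g = 0.5774 m
Total H_L = 31.55 + 0.5774 = 32.13 m

H_L ≈ 32.1 m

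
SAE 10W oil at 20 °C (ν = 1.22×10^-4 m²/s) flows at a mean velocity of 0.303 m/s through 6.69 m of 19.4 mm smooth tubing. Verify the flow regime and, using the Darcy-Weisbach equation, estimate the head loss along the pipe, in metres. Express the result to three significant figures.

Re = VD/ν = 0.303·0.01940/1.22×10^-4 = 48.2 → laminar (Re < 2300)
f = 64/Re = 1.328
h_f = f(L/D)V²/(2g) = 1.328·(6.69/0.01940)·0.303²/(2·9.81) = 2.143 m

h_f ≈ 2.14 m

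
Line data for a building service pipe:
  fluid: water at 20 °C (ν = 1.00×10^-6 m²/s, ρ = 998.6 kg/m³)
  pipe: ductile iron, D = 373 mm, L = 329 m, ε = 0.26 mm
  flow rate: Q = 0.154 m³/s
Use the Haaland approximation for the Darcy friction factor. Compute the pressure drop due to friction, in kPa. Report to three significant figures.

Δp ≈ 16.4 kPa

V = 4Q/(πD²) = 4·0.154/(π·0.373²) = 1.409 m/s
Re = VD/ν = 1.409·0.373/1.00×10^-6 = 5.26×10^5 → turbulent
ε/D = 0.26/373 = 6.97×10^-4
Haaland: f = 0.01869
h_f = f(L/D)V²/(2g) = 0.01869·(329/0.373)·1.409²/(2·9.81) = 1.669 m
Δp = ρg·h_f = 998.6·9.81·1.669 = 16.35 kPa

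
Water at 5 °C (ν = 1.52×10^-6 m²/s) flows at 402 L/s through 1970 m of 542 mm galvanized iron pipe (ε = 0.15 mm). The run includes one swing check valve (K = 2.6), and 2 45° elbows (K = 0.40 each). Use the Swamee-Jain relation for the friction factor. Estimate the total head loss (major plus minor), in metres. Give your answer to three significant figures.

H_L ≈ 9.50 m

V = 4Q/(πD²) = 1.742 m/s; V²/2g = 0.1547 m
Re = 6.21×10^5, ε/D = 2.77×10^-4 → f = 0.01595 (Swamee-Jain)
Major: h_f = f(L/D)·V²/2g = 0.01595·3635·0.1547 = 8.970 m
Minor: ΣK = 3.40; h_m = ΣK·V²/2g = 0.5261 m
Total H_L = 8.970 + 0.5261 = 9.496 m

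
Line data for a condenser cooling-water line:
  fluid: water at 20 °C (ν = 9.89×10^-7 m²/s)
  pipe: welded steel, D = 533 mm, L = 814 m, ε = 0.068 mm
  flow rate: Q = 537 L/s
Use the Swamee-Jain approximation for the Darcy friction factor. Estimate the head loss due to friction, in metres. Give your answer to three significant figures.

V = 4Q/(πD²) = 4·0.537/(π·0.533²) = 2.407 m/s
Re = VD/ν = 2.407·0.533/9.89×10^-7 = 1.30×10^6 → turbulent
ε/D = 0.068/533 = 1.28×10^-4
Swamee-Jain: f = 0.01365
h_f = f(L/D)V²/(2g) = 0.01365·(814/0.533)·2.407²/(2·9.81) = 6.155 m

h_f ≈ 6.16 m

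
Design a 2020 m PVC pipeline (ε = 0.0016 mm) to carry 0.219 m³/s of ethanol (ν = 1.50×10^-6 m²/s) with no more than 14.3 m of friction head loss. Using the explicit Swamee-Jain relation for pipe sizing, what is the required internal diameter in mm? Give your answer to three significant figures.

D ≈ 380 mm

Swamee-Jain (Type III): D = 0.66·[ε^1.25·(LQ²/(gh_f))^4.75 + ν·Q^9.4·(L/(gh_f))^5.2]^0.04
LQ²/(gh_f) = 0.6906; L/(gh_f) = 14.40
Term 1 = ε^1.25·(…)^4.75 = 9.81×10^-9; Term 2 = ν·Q^9.4·(…)^5.2 = 9.99×10^-7
D = 0.66·(9.81×10^-9 + 9.99×10^-7)^0.04 = 0.3799 m = 380 mm
Check: V = 1.93 m/s, Re = 4.89×10^5, f = 0.01321, h_f = 13.4 m ≈ 14.3 m ✓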